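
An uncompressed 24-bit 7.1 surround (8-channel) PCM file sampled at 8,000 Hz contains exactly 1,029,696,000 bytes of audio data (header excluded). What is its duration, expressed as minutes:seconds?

Byte rate = 8,000 × 3 × 8 = 192,000 bytes/s.
Duration = 1,029,696,000 / 192,000 = 5,363 s.
5,363 s = 89:23.

89:23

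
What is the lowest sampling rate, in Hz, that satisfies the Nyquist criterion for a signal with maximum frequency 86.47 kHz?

172,940 Hz

Minimum sample rate = 2 × 86,470 Hz = 172,940 Hz.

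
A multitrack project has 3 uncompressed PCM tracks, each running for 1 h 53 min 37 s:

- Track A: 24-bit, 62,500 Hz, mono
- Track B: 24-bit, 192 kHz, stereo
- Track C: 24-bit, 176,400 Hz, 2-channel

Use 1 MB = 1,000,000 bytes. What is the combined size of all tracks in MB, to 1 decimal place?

16346.5 MB

1 h 53 min 37 s = 6,817 s.
Track A: 62,500 × 6,817 × 3 × 1 = 1,278,187,500 bytes.
Track B: 192,000 × 6,817 × 3 × 2 = 7,853,184,000 bytes.
Track C: 176,400 × 6,817 × 3 × 2 = 7,215,112,800 bytes.
Total = 16,346,484,300 bytes = 16346.5 MB.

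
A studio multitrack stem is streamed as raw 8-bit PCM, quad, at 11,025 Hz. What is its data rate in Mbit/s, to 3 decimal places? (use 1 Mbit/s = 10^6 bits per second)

0.353 Mbit/s

Bit rate = 11,025 × 8 × 4 = 352,800 bits/s.
= 0.353 Mbit/s.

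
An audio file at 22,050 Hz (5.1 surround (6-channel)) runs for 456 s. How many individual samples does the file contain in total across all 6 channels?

60,328,800 samples

22,050 × 456 s × 6 ch = 60,328,800 samples.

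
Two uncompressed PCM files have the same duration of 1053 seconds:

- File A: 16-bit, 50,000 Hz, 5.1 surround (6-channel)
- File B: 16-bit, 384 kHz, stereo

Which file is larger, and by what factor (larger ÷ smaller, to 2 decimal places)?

File A: 50,000 × 2 × 6 = 600,000 bytes/s.
File B: 384,000 × 2 × 2 = 1,536,000 bytes/s.
File B is larger; ratio = 1,617,408,000 / 631,800,000 = 2.56.

File B, by a factor of 2.56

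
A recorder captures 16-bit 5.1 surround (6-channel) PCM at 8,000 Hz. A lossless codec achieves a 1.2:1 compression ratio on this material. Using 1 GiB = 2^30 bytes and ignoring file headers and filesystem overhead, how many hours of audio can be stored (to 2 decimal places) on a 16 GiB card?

Uncompressed byte rate = 8,000 × 2 × 6 = 96,000 bytes/s.
After 1.2:1 compression, effective rate ≈ 80000 bytes/s.
Capacity = 16 × 1,073,741,824 = 17,179,869,184 bytes.
17,179,869,184 / effective rate ≈ 214748.36 s → 59.65 hours.

59.65 hours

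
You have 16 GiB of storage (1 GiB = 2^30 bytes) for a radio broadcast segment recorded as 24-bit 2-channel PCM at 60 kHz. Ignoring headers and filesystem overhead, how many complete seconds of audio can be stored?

47,721 seconds

Uncompressed byte rate = 60,000 × 3 × 2 = 360,000 bytes/s.
Capacity = 16 × 1,073,741,824 = 17,179,869,184 bytes.
17,179,869,184 / 360,000 ≈ 47721.86 s → 47,721 seconds.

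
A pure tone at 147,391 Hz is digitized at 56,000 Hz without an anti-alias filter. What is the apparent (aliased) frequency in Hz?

Nyquist = 56,000/2 = 28,000 Hz; 147,391 Hz exceeds it.
Alias = |147,391 − 3×56,000| = |147,391 − 168,000| = 20,609 Hz.

20,609 Hz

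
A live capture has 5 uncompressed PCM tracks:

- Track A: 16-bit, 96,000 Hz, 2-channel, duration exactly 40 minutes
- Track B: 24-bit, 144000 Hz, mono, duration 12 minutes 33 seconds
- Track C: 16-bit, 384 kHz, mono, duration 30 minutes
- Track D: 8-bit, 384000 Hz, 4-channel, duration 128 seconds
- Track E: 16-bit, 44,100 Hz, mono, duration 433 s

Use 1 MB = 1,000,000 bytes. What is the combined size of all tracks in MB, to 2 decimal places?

Track A: exactly 40 minutes = 2,400 s; 96,000 × 2,400 × 2 × 2 = 921,600,000 bytes.
Track B: 12 minutes 33 seconds = 753 s; 144,000 × 753 × 3 × 1 = 325,296,000 bytes.
Track C: 30 minutes = 1,800 s; 384,000 × 1,800 × 2 × 1 = 1,382,400,000 bytes.
Track D: 384,000 × 128 × 1 × 4 = 196,608,000 bytes.
Track E: 44,100 × 433 × 2 × 1 = 38,190,600 bytes.
Total = 2,864,094,600 bytes = 2864.09 MB.

2864.09 MB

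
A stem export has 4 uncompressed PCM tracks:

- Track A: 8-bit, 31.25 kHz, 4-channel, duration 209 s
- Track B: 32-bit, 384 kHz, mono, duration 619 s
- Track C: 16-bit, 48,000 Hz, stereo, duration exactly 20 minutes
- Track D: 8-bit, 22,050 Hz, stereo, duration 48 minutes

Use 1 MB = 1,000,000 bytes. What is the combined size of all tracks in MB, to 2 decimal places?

Track A: 31,250 × 209 × 1 × 4 = 26,125,000 bytes.
Track B: 384,000 × 619 × 4 × 1 = 950,784,000 bytes.
Track C: exactly 20 minutes = 1,200 s; 48,000 × 1,200 × 2 × 2 = 230,400,000 bytes.
Track D: 48 minutes = 2,880 s; 22,050 × 2,880 × 1 × 2 = 127,008,000 bytes.
Total = 1,334,317,000 bytes = 1334.32 MB.

1334.32 MB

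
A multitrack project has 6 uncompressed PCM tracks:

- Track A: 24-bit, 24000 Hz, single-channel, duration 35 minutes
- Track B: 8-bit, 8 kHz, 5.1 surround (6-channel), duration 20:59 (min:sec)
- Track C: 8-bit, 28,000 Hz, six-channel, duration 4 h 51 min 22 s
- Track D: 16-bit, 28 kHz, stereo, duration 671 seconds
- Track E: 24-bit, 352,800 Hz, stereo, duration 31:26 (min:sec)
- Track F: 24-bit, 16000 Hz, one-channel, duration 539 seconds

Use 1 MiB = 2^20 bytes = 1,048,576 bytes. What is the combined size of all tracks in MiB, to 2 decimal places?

6906.43 MiB

Track A: 35 minutes = 2,100 s; 24,000 × 2,100 × 3 × 1 = 151,200,000 bytes.
Track B: 20:59 (min:sec) = 1,259 s; 8,000 × 1,259 × 1 × 6 = 60,432,000 bytes.
Track C: 4 h 51 min 22 s = 17,482 s; 28,000 × 17,482 × 1 × 6 = 2,936,976,000 bytes.
Track D: 28,000 × 671 × 2 × 2 = 75,152,000 bytes.
Track E: 31:26 (min:sec) = 1,886 s; 352,800 × 1,886 × 3 × 2 = 3,992,284,800 bytes.
Track F: 16,000 × 539 × 3 × 1 = 25,872,000 bytes.
Total = 7,241,916,800 bytes = 6906.43 MiB.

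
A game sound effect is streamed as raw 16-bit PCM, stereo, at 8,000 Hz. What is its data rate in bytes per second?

Bit rate = 8,000 × 16 × 2 = 256,000 bits/s.
256,000 / 8 = 32,000 bytes/s.

32,000 bytes/s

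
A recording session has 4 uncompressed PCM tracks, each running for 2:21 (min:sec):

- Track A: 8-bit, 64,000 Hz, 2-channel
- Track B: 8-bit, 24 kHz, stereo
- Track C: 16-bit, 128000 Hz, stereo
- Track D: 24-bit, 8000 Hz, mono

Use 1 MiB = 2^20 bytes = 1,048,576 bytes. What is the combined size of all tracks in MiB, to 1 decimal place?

2:21 (min:sec) = 141 s.
Track A: 64,000 × 141 × 1 × 2 = 18,048,000 bytes.
Track B: 24,000 × 141 × 1 × 2 = 6,768,000 bytes.
Track C: 128,000 × 141 × 2 × 2 = 72,192,000 bytes.
Track D: 8,000 × 141 × 3 × 1 = 3,384,000 bytes.
Total = 100,392,000 bytes = 95.7 MiB.

95.7 MiB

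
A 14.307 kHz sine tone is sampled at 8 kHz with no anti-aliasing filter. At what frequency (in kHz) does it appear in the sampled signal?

Nyquist = 8,000/2 = 4,000 Hz; 14,307 Hz exceeds it.
Alias = |14,307 − 2×8,000| = |14,307 − 16,000| = 1,693 Hz = 1.693 kHz.

1.693 kHz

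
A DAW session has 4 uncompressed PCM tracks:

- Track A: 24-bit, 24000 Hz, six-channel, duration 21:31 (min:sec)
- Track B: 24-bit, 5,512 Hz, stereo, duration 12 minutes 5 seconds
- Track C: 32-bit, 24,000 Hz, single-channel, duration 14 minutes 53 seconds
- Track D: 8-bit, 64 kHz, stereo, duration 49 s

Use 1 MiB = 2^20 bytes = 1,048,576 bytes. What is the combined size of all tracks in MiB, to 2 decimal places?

642.48 MiB

Track A: 21:31 (min:sec) = 1,291 s; 24,000 × 1,291 × 3 × 6 = 557,712,000 bytes.
Track B: 12 minutes 5 seconds = 725 s; 5,512 × 725 × 3 × 2 = 23,977,200 bytes.
Track C: 14 minutes 53 seconds = 893 s; 24,000 × 893 × 4 × 1 = 85,728,000 bytes.
Track D: 64,000 × 49 × 1 × 2 = 6,272,000 bytes.
Total = 673,689,200 bytes = 642.48 MiB.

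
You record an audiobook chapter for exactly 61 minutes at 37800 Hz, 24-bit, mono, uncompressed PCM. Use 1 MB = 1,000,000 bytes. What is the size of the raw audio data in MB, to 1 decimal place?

Duration = exactly 61 minutes = 3,660 s.
Bytes = 37,800 samples/s × 3,660 s × 3 bytes/sample × 1 ch = 415,044,000 bytes.
415,044,000 / 1,000,000 = 415.0 MB.

415.0 MB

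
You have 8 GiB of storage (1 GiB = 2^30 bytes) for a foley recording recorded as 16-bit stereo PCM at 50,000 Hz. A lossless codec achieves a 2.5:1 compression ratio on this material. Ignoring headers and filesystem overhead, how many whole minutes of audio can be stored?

Uncompressed byte rate = 50,000 × 2 × 2 = 200,000 bytes/s.
After 2.5:1 compression, effective rate ≈ 80000 bytes/s.
Capacity = 8 × 1,073,741,824 = 8,589,934,592 bytes.
8,589,934,592 / effective rate ≈ 107374.18 s → 1,789 minutes.

1,789 minutes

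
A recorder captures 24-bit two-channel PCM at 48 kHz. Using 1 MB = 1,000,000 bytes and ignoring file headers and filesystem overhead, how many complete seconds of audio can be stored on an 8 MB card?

27 seconds

Uncompressed byte rate = 48,000 × 3 × 2 = 288,000 bytes/s.
Capacity = 8 × 1,000,000 = 8,000,000 bytes.
8,000,000 / 288,000 ≈ 27.78 s → 27 seconds.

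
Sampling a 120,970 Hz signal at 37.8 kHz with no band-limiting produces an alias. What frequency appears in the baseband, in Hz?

7,570 Hz

Nyquist = 37,800/2 = 18,900 Hz; 120,970 Hz exceeds it.
Alias = |120,970 − 3×37,800| = |120,970 − 113,400| = 7,570 Hz.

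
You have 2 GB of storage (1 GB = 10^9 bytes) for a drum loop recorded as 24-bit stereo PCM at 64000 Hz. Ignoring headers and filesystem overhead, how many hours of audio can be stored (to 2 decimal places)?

Uncompressed byte rate = 64,000 × 3 × 2 = 384,000 bytes/s.
Capacity = 2 × 1,000,000,000 = 2,000,000,000 bytes.
2,000,000,000 / 384,000 ≈ 5208.33 s → 1.45 hours.

1.45 hours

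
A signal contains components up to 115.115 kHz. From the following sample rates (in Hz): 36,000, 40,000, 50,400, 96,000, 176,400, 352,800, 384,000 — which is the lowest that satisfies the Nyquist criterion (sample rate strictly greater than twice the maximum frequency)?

Need sample rate > 2 × 115,115 = 230,230 Hz.
Lowest listed rate above 230,230 Hz is 352,800 Hz.

352,800 Hz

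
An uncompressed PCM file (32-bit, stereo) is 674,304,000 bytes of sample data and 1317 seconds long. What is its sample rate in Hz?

64,000 Hz

Bytes = sample_rate × seconds × bytes_per_sample × channels.
sample_rate = 674,304,000 / (1,317 × 4 × 2) = 674,304,000 / 10,536 = 64,000 Hz.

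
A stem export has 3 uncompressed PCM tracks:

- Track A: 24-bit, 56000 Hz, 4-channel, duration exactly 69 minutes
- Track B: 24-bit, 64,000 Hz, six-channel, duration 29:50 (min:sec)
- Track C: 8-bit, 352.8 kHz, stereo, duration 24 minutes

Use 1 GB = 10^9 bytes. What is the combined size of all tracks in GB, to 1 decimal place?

Track A: exactly 69 minutes = 4,140 s; 56,000 × 4,140 × 3 × 4 = 2,782,080,000 bytes.
Track B: 29:50 (min:sec) = 1,790 s; 64,000 × 1,790 × 3 × 6 = 2,062,080,000 bytes.
Track C: 24 minutes = 1,440 s; 352,800 × 1,440 × 1 × 2 = 1,016,064,000 bytes.
Total = 5,860,224,000 bytes = 5.9 GB.

5.9 GB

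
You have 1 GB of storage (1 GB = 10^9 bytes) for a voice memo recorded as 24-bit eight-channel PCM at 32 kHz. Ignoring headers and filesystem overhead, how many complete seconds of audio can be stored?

Uncompressed byte rate = 32,000 × 3 × 8 = 768,000 bytes/s.
Capacity = 1 × 1,000,000,000 = 1,000,000,000 bytes.
1,000,000,000 / 768,000 ≈ 1302.08 s → 1,302 seconds.

1,302 seconds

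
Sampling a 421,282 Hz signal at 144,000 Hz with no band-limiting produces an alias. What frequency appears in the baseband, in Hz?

10,718 Hz

Nyquist = 144,000/2 = 72,000 Hz; 421,282 Hz exceeds it.
Alias = |421,282 − 3×144,000| = |421,282 − 432,000| = 10,718 Hz.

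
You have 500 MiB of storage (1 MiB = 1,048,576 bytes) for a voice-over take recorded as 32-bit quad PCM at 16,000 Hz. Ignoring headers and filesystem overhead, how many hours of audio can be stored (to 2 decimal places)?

0.57 hours

Uncompressed byte rate = 16,000 × 4 × 4 = 256,000 bytes/s.
Capacity = 500 × 1,048,576 = 524,288,000 bytes.
524,288,000 / 256,000 ≈ 2048 s → 0.57 hours.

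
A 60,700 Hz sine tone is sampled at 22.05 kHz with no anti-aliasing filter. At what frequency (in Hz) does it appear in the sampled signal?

5,450 Hz

Nyquist = 22,050/2 = 11,025 Hz; 60,700 Hz exceeds it.
Alias = |60,700 − 3×22,050| = |60,700 − 66,150| = 5,450 Hz.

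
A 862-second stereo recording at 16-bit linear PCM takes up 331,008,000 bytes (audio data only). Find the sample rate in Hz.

Bytes = sample_rate × seconds × bytes_per_sample × channels.
sample_rate = 331,008,000 / (862 × 2 × 2) = 331,008,000 / 3,448 = 96,000 Hz.

96,000 Hz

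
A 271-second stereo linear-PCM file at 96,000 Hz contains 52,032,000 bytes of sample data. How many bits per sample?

8 bits

Bytes per sample = 52,032,000 / (96,000 × 271 × 2) = 52,032,000 / 52,032,000 = 1.
Bit depth = 1 × 8 = 8 bits.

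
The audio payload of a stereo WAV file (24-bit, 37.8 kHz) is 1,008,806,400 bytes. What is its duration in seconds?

4,448 seconds

Byte rate = 37,800 × 3 × 2 = 226,800 bytes/s.
Duration = 1,008,806,400 / 226,800 = 4,448 s.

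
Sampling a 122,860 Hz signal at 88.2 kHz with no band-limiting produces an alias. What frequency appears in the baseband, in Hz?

34,660 Hz

Nyquist = 88,200/2 = 44,100 Hz; 122,860 Hz exceeds it.
Alias = |122,860 − 1×88,200| = |122,860 − 88,200| = 34,660 Hz.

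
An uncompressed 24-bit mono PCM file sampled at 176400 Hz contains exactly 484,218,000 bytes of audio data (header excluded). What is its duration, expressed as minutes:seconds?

15:15

Byte rate = 176,400 × 3 × 1 = 529,200 bytes/s.
Duration = 484,218,000 / 529,200 = 915 s.
915 s = 15:15.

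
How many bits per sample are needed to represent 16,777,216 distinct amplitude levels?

24 bits

log2(16,777,216) = 24.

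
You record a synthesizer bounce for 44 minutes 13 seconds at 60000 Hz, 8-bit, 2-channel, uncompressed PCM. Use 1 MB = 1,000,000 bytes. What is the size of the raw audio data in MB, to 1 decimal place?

Duration = 44 minutes 13 seconds = 2,653 s.
Bytes = 60,000 samples/s × 2,653 s × 1 bytes/sample × 2 ch = 318,360,000 bytes.
318,360,000 / 1,000,000 = 318.4 MB.

318.4 MB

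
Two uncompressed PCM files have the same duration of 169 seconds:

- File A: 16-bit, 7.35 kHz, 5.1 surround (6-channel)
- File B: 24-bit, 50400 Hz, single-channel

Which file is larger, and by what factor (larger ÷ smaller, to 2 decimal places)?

File A: 7,350 × 2 × 6 = 88,200 bytes/s.
File B: 50,400 × 3 × 1 = 151,200 bytes/s.
File B is larger; ratio = 25,552,800 / 14,905,800 = 1.71.

File B, by a factor of 1.71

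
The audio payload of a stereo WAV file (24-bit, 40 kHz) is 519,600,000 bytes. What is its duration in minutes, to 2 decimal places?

36.08 minutes

Byte rate = 40,000 × 3 × 2 = 240,000 bytes/s.
Duration = 519,600,000 / 240,000 = 2,165 s.
2,165 s / 60 = 36.08 minutes.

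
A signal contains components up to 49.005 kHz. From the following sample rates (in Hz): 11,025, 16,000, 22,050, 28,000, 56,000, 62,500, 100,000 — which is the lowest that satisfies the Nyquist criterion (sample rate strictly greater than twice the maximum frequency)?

100,000 Hz

Need sample rate > 2 × 49,005 = 98,010 Hz.
Lowest listed rate above 98,010 Hz is 100,000 Hz.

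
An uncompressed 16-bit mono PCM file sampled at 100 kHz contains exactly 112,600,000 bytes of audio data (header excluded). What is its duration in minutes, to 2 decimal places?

Byte rate = 100,000 × 2 × 1 = 200,000 bytes/s.
Duration = 112,600,000 / 200,000 = 563 s.
563 s / 60 = 9.38 minutes.

9.38 minutes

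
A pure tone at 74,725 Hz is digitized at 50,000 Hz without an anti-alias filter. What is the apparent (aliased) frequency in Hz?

24,725 Hz

Nyquist = 50,000/2 = 25,000 Hz; 74,725 Hz exceeds it.
Alias = |74,725 − 1×50,000| = |74,725 − 50,000| = 24,725 Hz.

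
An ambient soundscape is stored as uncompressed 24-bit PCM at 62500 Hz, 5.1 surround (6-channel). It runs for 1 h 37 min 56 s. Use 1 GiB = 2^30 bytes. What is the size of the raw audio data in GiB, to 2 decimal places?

Duration = 1 h 37 min 56 s = 5,876 s.
Bytes = 62,500 samples/s × 5,876 s × 3 bytes/sample × 6 ch = 6,610,500,000 bytes.
6,610,500,000 / 1,073,741,824 = 6.16 GiB.

6.16 GiB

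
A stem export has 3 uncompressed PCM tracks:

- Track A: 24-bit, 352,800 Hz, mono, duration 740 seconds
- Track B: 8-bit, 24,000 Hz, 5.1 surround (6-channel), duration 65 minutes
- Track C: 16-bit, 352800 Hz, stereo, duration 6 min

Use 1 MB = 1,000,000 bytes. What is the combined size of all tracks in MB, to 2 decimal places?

Track A: 352,800 × 740 × 3 × 1 = 783,216,000 bytes.
Track B: 65 minutes = 3,900 s; 24,000 × 3,900 × 1 × 6 = 561,600,000 bytes.
Track C: 6 min = 360 s; 352,800 × 360 × 2 × 2 = 508,032,000 bytes.
Total = 1,852,848,000 bytes = 1852.85 MB.

1852.85 MB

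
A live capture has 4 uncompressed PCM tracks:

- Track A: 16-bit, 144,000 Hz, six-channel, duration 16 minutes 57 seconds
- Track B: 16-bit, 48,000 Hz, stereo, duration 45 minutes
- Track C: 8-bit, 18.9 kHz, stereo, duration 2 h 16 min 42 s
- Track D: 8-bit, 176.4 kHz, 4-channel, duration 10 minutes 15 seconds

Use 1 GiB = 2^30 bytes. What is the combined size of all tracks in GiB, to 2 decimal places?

Track A: 16 minutes 57 seconds = 1,017 s; 144,000 × 1,017 × 2 × 6 = 1,757,376,000 bytes.
Track B: 45 minutes = 2,700 s; 48,000 × 2,700 × 2 × 2 = 518,400,000 bytes.
Track C: 2 h 16 min 42 s = 8,202 s; 18,900 × 8,202 × 1 × 2 = 310,035,600 bytes.
Track D: 10 minutes 15 seconds = 615 s; 176,400 × 615 × 1 × 4 = 433,944,000 bytes.
Total = 3,019,755,600 bytes = 2.81 GiB.

2.81 GiB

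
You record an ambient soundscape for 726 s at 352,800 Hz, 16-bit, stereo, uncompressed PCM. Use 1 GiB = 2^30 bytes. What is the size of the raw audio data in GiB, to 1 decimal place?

1.0 GiB

Bytes = 352,800 samples/s × 726 s × 2 bytes/sample × 2 ch = 1,024,531,200 bytes.
1,024,531,200 / 1,073,741,824 = 1.0 GiB.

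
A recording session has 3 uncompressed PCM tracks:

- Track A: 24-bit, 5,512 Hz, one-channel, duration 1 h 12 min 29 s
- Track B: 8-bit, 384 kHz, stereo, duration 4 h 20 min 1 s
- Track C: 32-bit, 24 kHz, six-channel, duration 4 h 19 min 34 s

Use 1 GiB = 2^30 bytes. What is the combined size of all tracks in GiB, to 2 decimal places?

19.58 GiB

Track A: 1 h 12 min 29 s = 4,349 s; 5,512 × 4,349 × 3 × 1 = 71,915,064 bytes.
Track B: 4 h 20 min 1 s = 15,601 s; 384,000 × 15,601 × 1 × 2 = 11,981,568,000 bytes.
Track C: 4 h 19 min 34 s = 15,574 s; 24,000 × 15,574 × 4 × 6 = 8,970,624,000 bytes.
Total = 21,024,107,064 bytes = 19.58 GiB.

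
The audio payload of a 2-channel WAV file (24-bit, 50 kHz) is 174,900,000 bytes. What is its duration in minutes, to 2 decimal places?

9.72 minutes

Byte rate = 50,000 × 3 × 2 = 300,000 bytes/s.
Duration = 174,900,000 / 300,000 = 583 s.
583 s / 60 = 9.72 minutes.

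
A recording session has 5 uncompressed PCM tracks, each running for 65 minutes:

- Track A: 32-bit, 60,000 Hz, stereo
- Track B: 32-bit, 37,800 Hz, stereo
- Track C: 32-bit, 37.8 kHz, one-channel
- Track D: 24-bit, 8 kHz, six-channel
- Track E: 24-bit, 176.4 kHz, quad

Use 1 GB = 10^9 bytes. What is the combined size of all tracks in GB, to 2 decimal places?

12.46 GB

65 minutes = 3,900 s.
Track A: 60,000 × 3,900 × 4 × 2 = 1,872,000,000 bytes.
Track B: 37,800 × 3,900 × 4 × 2 = 1,179,360,000 bytes.
Track C: 37,800 × 3,900 × 4 × 1 = 589,680,000 bytes.
Track D: 8,000 × 3,900 × 3 × 6 = 561,600,000 bytes.
Track E: 176,400 × 3,900 × 3 × 4 = 8,255,520,000 bytes.
Total = 12,458,160,000 bytes = 12.46 GB.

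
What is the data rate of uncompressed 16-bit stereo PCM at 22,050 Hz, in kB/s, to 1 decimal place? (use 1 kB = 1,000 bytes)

Bit rate = 22,050 × 16 × 2 = 705,600 bits/s.
705,600 / 8 = 88,200 B/s = 88.2 kB/s.

88.2 kB/s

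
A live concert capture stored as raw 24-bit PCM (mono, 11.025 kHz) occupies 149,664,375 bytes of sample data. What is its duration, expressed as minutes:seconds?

75:25

Byte rate = 11,025 × 3 × 1 = 33,075 bytes/s.
Duration = 149,664,375 / 33,075 = 4,525 s.
4,525 s = 75:25.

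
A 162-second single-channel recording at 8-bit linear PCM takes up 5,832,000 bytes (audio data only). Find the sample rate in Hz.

Bytes = sample_rate × seconds × bytes_per_sample × channels.
sample_rate = 5,832,000 / (162 × 1 × 1) = 5,832,000 / 162 = 36,000 Hz.

36,000 Hz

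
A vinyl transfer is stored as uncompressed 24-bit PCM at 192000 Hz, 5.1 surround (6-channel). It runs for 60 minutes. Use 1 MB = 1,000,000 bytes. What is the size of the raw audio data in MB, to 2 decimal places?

Duration = 60 minutes = 3,600 s.
Bytes = 192,000 samples/s × 3,600 s × 3 bytes/sample × 6 ch = 12,441,600,000 bytes.
12,441,600,000 / 1,000,000 = 12441.60 MB.

12441.60 MB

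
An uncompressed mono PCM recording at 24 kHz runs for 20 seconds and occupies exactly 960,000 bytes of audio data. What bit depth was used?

Bytes per sample = 960,000 / (24,000 × 20 × 1) = 960,000 / 480,000 = 2.
Bit depth = 2 × 8 = 16 bits.

16 bits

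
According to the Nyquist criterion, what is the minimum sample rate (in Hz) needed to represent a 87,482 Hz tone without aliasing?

Minimum sample rate = 2 × 87,482 Hz = 174,964 Hz.

174,964 Hz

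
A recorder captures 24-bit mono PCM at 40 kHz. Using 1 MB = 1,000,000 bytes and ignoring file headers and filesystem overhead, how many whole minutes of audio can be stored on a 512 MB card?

Uncompressed byte rate = 40,000 × 3 × 1 = 120,000 bytes/s.
Capacity = 512 × 1,000,000 = 512,000,000 bytes.
512,000,000 / 120,000 ≈ 4266.67 s → 71 minutes.

71 minutes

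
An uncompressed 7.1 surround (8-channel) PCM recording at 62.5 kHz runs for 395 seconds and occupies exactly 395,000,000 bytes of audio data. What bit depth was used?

Bytes per sample = 395,000,000 / (62,500 × 395 × 8) = 395,000,000 / 197,500,000 = 2.
Bit depth = 2 × 8 = 16 bits.

16 bits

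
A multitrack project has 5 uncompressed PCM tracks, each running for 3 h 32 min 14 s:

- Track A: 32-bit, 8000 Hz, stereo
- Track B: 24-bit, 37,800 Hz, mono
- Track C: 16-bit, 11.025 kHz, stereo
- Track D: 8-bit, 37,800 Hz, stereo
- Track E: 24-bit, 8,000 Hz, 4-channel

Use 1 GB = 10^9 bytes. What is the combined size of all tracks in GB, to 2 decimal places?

5.01 GB

3 h 32 min 14 s = 12,734 s.
Track A: 8,000 × 12,734 × 4 × 2 = 814,976,000 bytes.
Track B: 37,800 × 12,734 × 3 × 1 = 1,444,035,600 bytes.
Track C: 11,025 × 12,734 × 2 × 2 = 561,569,400 bytes.
Track D: 37,800 × 12,734 × 1 × 2 = 962,690,400 bytes.
Track E: 8,000 × 12,734 × 3 × 4 = 1,222,464,000 bytes.
Total = 5,005,735,400 bytes = 5.01 GB.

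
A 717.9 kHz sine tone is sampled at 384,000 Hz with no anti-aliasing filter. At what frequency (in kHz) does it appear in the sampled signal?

50.1 kHz

Nyquist = 384,000/2 = 192,000 Hz; 717,900 Hz exceeds it.
Alias = |717,900 − 2×384,000| = |717,900 − 768,000| = 50,100 Hz = 50.1 kHz.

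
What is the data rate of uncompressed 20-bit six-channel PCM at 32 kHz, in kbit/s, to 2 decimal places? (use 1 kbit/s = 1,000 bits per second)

Bit rate = 32,000 × 20 × 6 = 3,840,000 bits/s.
= 3840.00 kbit/s.

3840.00 kbit/s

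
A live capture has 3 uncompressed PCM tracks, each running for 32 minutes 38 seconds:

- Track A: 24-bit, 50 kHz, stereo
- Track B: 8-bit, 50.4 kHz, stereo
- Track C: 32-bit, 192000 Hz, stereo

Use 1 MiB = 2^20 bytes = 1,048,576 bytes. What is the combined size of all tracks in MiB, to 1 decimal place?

32 minutes 38 seconds = 1,958 s.
Track A: 50,000 × 1,958 × 3 × 2 = 587,400,000 bytes.
Track B: 50,400 × 1,958 × 1 × 2 = 197,366,400 bytes.
Track C: 192,000 × 1,958 × 4 × 2 = 3,007,488,000 bytes.
Total = 3,792,254,400 bytes = 3616.6 MiB.

3616.6 MiB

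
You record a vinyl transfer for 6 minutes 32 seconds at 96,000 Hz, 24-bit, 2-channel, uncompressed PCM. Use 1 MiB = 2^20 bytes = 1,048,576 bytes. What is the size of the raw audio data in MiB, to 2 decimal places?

215.33 MiB

Duration = 6 minutes 32 seconds = 392 s.
Bytes = 96,000 samples/s × 392 s × 3 bytes/sample × 2 ch = 225,792,000 bytes.
225,792,000 / 1,048,576 = 215.33 MiB.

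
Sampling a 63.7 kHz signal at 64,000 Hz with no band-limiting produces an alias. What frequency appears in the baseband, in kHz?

Nyquist = 64,000/2 = 32,000 Hz; 63,700 Hz exceeds it.
Alias = |63,700 − 1×64,000| = |63,700 − 64,000| = 300 Hz = 0.3 kHz.

0.3 kHz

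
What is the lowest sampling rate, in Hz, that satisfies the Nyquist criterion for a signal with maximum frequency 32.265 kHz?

64,530 Hz

Minimum sample rate = 2 × 32,265 Hz = 64,530 Hz.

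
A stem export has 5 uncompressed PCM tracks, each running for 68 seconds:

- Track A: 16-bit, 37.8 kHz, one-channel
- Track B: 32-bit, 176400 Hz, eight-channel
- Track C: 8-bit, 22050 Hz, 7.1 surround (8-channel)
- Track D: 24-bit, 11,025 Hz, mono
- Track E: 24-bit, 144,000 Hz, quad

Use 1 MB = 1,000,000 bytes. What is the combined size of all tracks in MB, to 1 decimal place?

Track A: 37,800 × 68 × 2 × 1 = 5,140,800 bytes.
Track B: 176,400 × 68 × 4 × 8 = 383,846,400 bytes.
Track C: 22,050 × 68 × 1 × 8 = 11,995,200 bytes.
Track D: 11,025 × 68 × 3 × 1 = 2,249,100 bytes.
Track E: 144,000 × 68 × 3 × 4 = 117,504,000 bytes.
Total = 520,735,500 bytes = 520.7 MB.

520.7 MB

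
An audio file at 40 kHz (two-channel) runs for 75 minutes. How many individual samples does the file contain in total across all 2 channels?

75 minutes = 4,500 s.
40,000 × 4,500 s × 2 ch = 360,000,000 samples.

360,000,000 samples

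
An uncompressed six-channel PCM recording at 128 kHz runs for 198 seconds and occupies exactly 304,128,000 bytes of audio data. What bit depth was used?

Bytes per sample = 304,128,000 / (128,000 × 198 × 6) = 304,128,000 / 152,064,000 = 2.
Bit depth = 2 × 8 = 16 bits.

16 bits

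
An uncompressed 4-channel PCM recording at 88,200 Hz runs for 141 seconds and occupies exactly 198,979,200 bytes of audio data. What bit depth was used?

Bytes per sample = 198,979,200 / (88,200 × 141 × 4) = 198,979,200 / 49,744,800 = 4.
Bit depth = 4 × 8 = 32 bits.

32 bits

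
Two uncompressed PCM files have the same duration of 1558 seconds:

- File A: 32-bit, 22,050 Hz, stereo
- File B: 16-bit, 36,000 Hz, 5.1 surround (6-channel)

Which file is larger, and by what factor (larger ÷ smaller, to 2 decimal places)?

File B, by a factor of 2.45

File A: 22,050 × 4 × 2 = 176,400 bytes/s.
File B: 36,000 × 2 × 6 = 432,000 bytes/s.
File B is larger; ratio = 673,056,000 / 274,831,200 = 2.45.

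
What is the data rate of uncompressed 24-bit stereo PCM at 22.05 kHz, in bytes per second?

132,300 bytes/s

Bit rate = 22,050 × 24 × 2 = 1,058,400 bits/s.
1,058,400 / 8 = 132,300 bytes/s.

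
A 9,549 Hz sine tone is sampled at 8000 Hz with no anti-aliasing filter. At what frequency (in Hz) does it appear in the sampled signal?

1,549 Hz

Nyquist = 8,000/2 = 4,000 Hz; 9,549 Hz exceeds it.
Alias = |9,549 − 1×8,000| = |9,549 − 8,000| = 1,549 Hz.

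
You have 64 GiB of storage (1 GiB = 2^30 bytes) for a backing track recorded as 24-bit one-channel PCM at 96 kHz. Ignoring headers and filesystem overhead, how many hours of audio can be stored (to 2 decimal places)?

Uncompressed byte rate = 96,000 × 3 × 1 = 288,000 bytes/s.
Capacity = 64 × 1,073,741,824 = 68,719,476,736 bytes.
68,719,476,736 / 288,000 ≈ 238609.29 s → 66.28 hours.

66.28 hours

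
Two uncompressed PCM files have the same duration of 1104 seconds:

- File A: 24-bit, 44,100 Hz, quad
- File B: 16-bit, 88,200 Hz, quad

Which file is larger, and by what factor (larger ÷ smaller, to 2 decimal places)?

File A: 44,100 × 3 × 4 = 529,200 bytes/s.
File B: 88,200 × 2 × 4 = 705,600 bytes/s.
File B is larger; ratio = 778,982,400 / 584,236,800 = 1.33.

File B, by a factor of 1.33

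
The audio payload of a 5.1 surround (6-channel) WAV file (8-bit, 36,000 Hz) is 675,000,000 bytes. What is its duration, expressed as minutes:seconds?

52:05

Byte rate = 36,000 × 1 × 6 = 216,000 bytes/s.
Duration = 675,000,000 / 216,000 = 3,125 s.
3,125 s = 52:05.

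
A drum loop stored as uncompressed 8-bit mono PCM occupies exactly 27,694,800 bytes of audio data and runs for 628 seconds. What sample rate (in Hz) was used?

Bytes = sample_rate × seconds × bytes_per_sample × channels.
sample_rate = 27,694,800 / (628 × 1 × 1) = 27,694,800 / 628 = 44,100 Hz.

44,100 Hz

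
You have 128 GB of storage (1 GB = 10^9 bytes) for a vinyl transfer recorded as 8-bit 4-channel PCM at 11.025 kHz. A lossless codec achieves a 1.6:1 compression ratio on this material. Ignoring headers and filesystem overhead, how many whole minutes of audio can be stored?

Uncompressed byte rate = 11,025 × 1 × 4 = 44,100 bytes/s.
After 1.6:1 compression, effective rate ≈ 27562.5 bytes/s.
Capacity = 128 × 1,000,000,000 = 128,000,000,000 bytes.
128,000,000,000 / effective rate ≈ 4643990.93 s → 77,399 minutes.

77,399 minutes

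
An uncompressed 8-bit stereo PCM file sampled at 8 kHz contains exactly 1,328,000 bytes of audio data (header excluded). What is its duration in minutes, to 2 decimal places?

1.38 minutes

Byte rate = 8,000 × 1 × 2 = 16,000 bytes/s.
Duration = 1,328,000 / 16,000 = 83 s.
83 s / 60 = 1.38 minutes.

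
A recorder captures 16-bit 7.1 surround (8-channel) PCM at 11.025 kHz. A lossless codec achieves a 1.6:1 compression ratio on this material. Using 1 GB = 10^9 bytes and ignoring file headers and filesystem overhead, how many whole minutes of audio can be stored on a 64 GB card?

Uncompressed byte rate = 11,025 × 2 × 8 = 176,400 bytes/s.
After 1.6:1 compression, effective rate ≈ 110250 bytes/s.
Capacity = 64 × 1,000,000,000 = 64,000,000,000 bytes.
64,000,000,000 / effective rate ≈ 580498.87 s → 9,674 minutes.

9,674 minutes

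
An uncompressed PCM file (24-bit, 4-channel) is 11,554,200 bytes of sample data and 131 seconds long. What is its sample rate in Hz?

Bytes = sample_rate × seconds × bytes_per_sample × channels.
sample_rate = 11,554,200 / (131 × 3 × 4) = 11,554,200 / 1,572 = 7,350 Hz.

7,350 Hz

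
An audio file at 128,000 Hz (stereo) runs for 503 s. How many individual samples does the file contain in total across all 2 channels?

128,000 × 503 s × 2 ch = 128,768,000 samples.

128,768,000 samples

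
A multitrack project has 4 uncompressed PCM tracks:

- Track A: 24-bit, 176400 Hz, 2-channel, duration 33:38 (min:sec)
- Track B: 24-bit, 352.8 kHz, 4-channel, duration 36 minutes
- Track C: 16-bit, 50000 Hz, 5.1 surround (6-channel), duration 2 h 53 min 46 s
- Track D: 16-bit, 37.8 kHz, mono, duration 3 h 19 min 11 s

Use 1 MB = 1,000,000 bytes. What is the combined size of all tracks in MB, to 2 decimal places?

Track A: 33:38 (min:sec) = 2,018 s; 176,400 × 2,018 × 3 × 2 = 2,135,851,200 bytes.
Track B: 36 minutes = 2,160 s; 352,800 × 2,160 × 3 × 4 = 9,144,576,000 bytes.
Track C: 2 h 53 min 46 s = 10,426 s; 50,000 × 10,426 × 2 × 6 = 6,255,600,000 bytes.
Track D: 3 h 19 min 11 s = 11,951 s; 37,800 × 11,951 × 2 × 1 = 903,495,600 bytes.
Total = 18,439,522,800 bytes = 18439.52 MB.

18439.52 MB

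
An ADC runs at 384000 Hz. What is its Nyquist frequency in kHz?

192 kHz

Nyquist frequency = sample rate / 2 = 384,000 / 2 = 192 kHz.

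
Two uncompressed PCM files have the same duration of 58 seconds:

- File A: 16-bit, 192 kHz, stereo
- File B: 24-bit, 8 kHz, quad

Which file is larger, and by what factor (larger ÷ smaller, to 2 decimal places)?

File A: 192,000 × 2 × 2 = 768,000 bytes/s.
File B: 8,000 × 3 × 4 = 96,000 bytes/s.
File A is larger; ratio = 44,544,000 / 5,568,000 = 8.00.

File A, by a factor of 8.00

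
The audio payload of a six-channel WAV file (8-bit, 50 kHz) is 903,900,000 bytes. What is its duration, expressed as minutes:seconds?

50:13

Byte rate = 50,000 × 1 × 6 = 300,000 bytes/s.
Duration = 903,900,000 / 300,000 = 3,013 s.
3,013 s = 50:13.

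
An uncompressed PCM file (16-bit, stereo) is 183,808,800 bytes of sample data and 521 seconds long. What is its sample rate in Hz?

Bytes = sample_rate × seconds × bytes_per_sample × channels.
sample_rate = 183,808,800 / (521 × 2 × 2) = 183,808,800 / 2,084 = 88,200 Hz.

88,200 Hz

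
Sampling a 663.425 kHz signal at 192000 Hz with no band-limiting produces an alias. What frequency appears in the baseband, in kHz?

87.425 kHz

Nyquist = 192,000/2 = 96,000 Hz; 663,425 Hz exceeds it.
Alias = |663,425 − 3×192,000| = |663,425 − 576,000| = 87,425 Hz = 87.425 kHz.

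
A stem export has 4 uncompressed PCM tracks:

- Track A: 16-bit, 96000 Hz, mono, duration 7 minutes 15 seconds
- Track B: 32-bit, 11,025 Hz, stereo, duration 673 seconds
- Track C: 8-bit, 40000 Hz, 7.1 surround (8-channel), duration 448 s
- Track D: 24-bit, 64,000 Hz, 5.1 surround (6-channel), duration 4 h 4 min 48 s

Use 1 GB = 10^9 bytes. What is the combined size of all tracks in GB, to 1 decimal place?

Track A: 7 minutes 15 seconds = 435 s; 96,000 × 435 × 2 × 1 = 83,520,000 bytes.
Track B: 11,025 × 673 × 4 × 2 = 59,358,600 bytes.
Track C: 40,000 × 448 × 1 × 8 = 143,360,000 bytes.
Track D: 4 h 4 min 48 s = 14,688 s; 64,000 × 14,688 × 3 × 6 = 16,920,576,000 bytes.
Total = 17,206,814,600 bytes = 17.2 GB.

17.2 GB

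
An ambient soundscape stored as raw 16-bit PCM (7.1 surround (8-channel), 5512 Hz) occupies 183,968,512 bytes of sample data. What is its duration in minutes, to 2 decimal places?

Byte rate = 5,512 × 2 × 8 = 88,192 bytes/s.
Duration = 183,968,512 / 88,192 = 2,086 s.
2,086 s / 60 = 34.77 minutes.

34.77 minutes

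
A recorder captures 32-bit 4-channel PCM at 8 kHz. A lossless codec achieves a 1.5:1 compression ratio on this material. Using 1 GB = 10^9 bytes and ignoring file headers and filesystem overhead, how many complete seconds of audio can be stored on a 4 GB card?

Uncompressed byte rate = 8,000 × 4 × 4 = 128,000 bytes/s.
After 1.5:1 compression, effective rate ≈ 85333.33 bytes/s.
Capacity = 4 × 1,000,000,000 = 4,000,000,000 bytes.
4,000,000,000 / effective rate ≈ 46875 s → 46,875 seconds.

46,875 seconds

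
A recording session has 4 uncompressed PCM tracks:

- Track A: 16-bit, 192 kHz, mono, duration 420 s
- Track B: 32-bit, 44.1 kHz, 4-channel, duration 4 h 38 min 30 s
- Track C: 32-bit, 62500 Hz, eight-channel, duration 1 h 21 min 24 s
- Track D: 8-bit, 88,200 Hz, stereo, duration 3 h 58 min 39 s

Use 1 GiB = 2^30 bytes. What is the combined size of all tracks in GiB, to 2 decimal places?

Track A: 192,000 × 420 × 2 × 1 = 161,280,000 bytes.
Track B: 4 h 38 min 30 s = 16,710 s; 44,100 × 16,710 × 4 × 4 = 11,790,576,000 bytes.
Track C: 1 h 21 min 24 s = 4,884 s; 62,500 × 4,884 × 4 × 8 = 9,768,000,000 bytes.
Track D: 3 h 58 min 39 s = 14,319 s; 88,200 × 14,319 × 1 × 2 = 2,525,871,600 bytes.
Total = 24,245,727,600 bytes = 22.58 GiB.

22.58 GiB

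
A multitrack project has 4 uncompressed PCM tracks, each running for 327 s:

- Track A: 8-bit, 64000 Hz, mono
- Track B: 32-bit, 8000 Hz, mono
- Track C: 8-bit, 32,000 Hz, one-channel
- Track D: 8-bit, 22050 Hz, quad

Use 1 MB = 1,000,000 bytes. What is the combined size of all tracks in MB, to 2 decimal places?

Track A: 64,000 × 327 × 1 × 1 = 20,928,000 bytes.
Track B: 8,000 × 327 × 4 × 1 = 10,464,000 bytes.
Track C: 32,000 × 327 × 1 × 1 = 10,464,000 bytes.
Track D: 22,050 × 327 × 1 × 4 = 28,841,400 bytes.
Total = 70,697,400 bytes = 70.70 MB.

70.70 MB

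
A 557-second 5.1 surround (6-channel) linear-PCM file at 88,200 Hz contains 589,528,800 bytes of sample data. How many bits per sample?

16 bits

Bytes per sample = 589,528,800 / (88,200 × 557 × 6) = 589,528,800 / 294,764,400 = 2.
Bit depth = 2 × 8 = 16 bits.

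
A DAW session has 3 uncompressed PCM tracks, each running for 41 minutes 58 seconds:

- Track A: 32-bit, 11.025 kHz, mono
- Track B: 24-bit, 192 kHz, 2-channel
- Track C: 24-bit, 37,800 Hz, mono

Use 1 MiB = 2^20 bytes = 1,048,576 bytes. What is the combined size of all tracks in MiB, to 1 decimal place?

41 minutes 58 seconds = 2,518 s.
Track A: 11,025 × 2,518 × 4 × 1 = 111,043,800 bytes.
Track B: 192,000 × 2,518 × 3 × 2 = 2,900,736,000 bytes.
Track C: 37,800 × 2,518 × 3 × 1 = 285,541,200 bytes.
Total = 3,297,321,000 bytes = 3144.6 MiB.

3144.6 MiB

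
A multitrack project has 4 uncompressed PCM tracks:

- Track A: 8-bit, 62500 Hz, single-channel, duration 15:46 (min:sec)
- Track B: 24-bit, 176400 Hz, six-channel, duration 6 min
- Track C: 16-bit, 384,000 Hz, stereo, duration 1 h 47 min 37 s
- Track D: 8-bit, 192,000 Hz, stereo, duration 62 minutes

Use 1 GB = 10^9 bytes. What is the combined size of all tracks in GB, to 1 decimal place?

Track A: 15:46 (min:sec) = 946 s; 62,500 × 946 × 1 × 1 = 59,125,000 bytes.
Track B: 6 min = 360 s; 176,400 × 360 × 3 × 6 = 1,143,072,000 bytes.
Track C: 1 h 47 min 37 s = 6,457 s; 384,000 × 6,457 × 2 × 2 = 9,917,952,000 bytes.
Track D: 62 minutes = 3,720 s; 192,000 × 3,720 × 1 × 2 = 1,428,480,000 bytes.
Total = 12,548,629,000 bytes = 12.5 GB.

12.5 GB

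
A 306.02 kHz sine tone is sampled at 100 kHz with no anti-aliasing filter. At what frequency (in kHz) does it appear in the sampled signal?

6.02 kHz

Nyquist = 100,000/2 = 50,000 Hz; 306,020 Hz exceeds it.
Alias = |306,020 − 3×100,000| = |306,020 − 300,000| = 6,020 Hz = 6.02 kHz.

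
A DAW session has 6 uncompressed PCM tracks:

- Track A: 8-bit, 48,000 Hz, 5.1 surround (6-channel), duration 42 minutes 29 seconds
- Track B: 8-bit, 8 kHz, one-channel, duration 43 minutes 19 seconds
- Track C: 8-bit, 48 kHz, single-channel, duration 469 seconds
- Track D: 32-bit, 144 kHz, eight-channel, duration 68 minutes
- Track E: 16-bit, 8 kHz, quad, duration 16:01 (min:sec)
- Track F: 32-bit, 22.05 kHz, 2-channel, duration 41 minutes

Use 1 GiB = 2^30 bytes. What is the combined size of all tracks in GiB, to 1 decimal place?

18.7 GiB

Track A: 42 minutes 29 seconds = 2,549 s; 48,000 × 2,549 × 1 × 6 = 734,112,000 bytes.
Track B: 43 minutes 19 seconds = 2,599 s; 8,000 × 2,599 × 1 × 1 = 20,792,000 bytes.
Track C: 48,000 × 469 × 1 × 1 = 22,512,000 bytes.
Track D: 68 minutes = 4,080 s; 144,000 × 4,080 × 4 × 8 = 18,800,640,000 bytes.
Track E: 16:01 (min:sec) = 961 s; 8,000 × 961 × 2 × 4 = 61,504,000 bytes.
Track F: 41 minutes = 2,460 s; 22,050 × 2,460 × 4 × 2 = 433,944,000 bytes.
Total = 20,073,504,000 bytes = 18.7 GiB.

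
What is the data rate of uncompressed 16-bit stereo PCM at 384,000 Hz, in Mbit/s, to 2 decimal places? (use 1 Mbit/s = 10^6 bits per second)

Bit rate = 384,000 × 16 × 2 = 12,288,000 bits/s.
= 12.29 Mbit/s.

12.29 Mbit/s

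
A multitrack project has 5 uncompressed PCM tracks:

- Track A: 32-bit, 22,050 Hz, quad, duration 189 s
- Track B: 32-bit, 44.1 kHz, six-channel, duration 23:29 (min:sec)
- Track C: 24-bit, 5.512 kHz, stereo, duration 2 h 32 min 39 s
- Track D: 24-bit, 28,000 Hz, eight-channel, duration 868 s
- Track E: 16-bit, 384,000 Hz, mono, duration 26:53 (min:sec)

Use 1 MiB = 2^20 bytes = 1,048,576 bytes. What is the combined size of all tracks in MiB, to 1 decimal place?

Track A: 22,050 × 189 × 4 × 4 = 66,679,200 bytes.
Track B: 23:29 (min:sec) = 1,409 s; 44,100 × 1,409 × 4 × 6 = 1,491,285,600 bytes.
Track C: 2 h 32 min 39 s = 9,159 s; 5,512 × 9,159 × 3 × 2 = 302,906,448 bytes.
Track D: 28,000 × 868 × 3 × 8 = 583,296,000 bytes.
Track E: 26:53 (min:sec) = 1,613 s; 384,000 × 1,613 × 2 × 1 = 1,238,784,000 bytes.
Total = 3,682,951,248 bytes = 3512.3 MiB.

3512.3 MiB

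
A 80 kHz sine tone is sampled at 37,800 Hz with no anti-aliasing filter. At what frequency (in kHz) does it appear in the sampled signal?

Nyquist = 37,800/2 = 18,900 Hz; 80,000 Hz exceeds it.
Alias = |80,000 − 2×37,800| = |80,000 − 75,600| = 4,400 Hz = 4.4 kHz.

4.4 kHz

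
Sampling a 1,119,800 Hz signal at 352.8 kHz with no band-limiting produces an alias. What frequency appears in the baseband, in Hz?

61,400 Hz

Nyquist = 352,800/2 = 176,400 Hz; 1,119,800 Hz exceeds it.
Alias = |1,119,800 − 3×352,800| = |1,119,800 − 1,058,400| = 61,400 Hz.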